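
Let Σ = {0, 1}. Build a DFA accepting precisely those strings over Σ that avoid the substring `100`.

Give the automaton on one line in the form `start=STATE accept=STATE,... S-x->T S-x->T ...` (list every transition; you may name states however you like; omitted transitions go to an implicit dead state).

start=S0 accept=S0,S1,S2 S0-0->S0 S0-1->S1 S1-0->S2 S1-1->S1 S2-0->S3 S2-1->S1 S3-0->S3 S3-1->S3

Track partial matches of the forbidden pattern `100`. State S3 is a dead state reached once `100` has occurred; every other state accepts. S0 means no part of `100` is currently matched.
4 states suffice.
        0   1  
>* S0   S0  S1 
 * S1   S2  S1 
 * S2   S3  S1 
   S3   S3  S3 
(> = start, * = accepting)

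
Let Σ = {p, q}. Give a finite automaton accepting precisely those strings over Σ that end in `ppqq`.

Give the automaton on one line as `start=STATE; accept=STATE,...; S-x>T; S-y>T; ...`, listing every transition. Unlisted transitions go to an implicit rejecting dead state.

Remember how much of `ppqq` the current input suffix matches. State s0 means no match yet; s1 means the last symbol is `p`; s2 means the last 2 symbols are `pp`; s3 means the last 3 symbols are `ppq`; s4 means the last 4 symbols are `ppqq`. Only s4 accepts. On a mismatch, fall back to the longest proper suffix that is still a prefix of `ppqq`.
5 states suffice.
        p   q  
>  s0   s1  s0 
   s1   s2  s0 
   s2   s2  s3 
   s3   s1  s4 
 * s4   s1  s0 
(> = start, * = accepting)

start=s0; accept=s4; s0-p>s1; s0-q>s0; s1-p>s2; s1-q>s0; s2-p>s2; s2-q>s3; s3-p>s1; s3-q>s4; s4-p>s1; s4-q>s0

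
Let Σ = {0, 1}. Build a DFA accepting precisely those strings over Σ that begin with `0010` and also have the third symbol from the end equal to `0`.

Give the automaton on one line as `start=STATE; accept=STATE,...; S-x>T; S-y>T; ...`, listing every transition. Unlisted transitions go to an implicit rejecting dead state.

Run two small machines in parallel and take their product. One (6 states) tracks whether the input so far still matches the prefix `0010`; the other (15 states) tracks the last 3 symbols read. Each combined state is a pair, one component from each; accept when both components accept. Equivalent product states are then merged.
A 13-state machine:
       0  1 
>  A   B  C 
   B   D  C 
   C   C  C 
   D   C  E 
   E   F  C 
 * F   G  H 
   G   I  J 
   H   F  K 
 * I   I  J 
 * J   F  K 
 * K   L  M 
   L   G  H 
   M   L  M 
(> = start, * = accepting)

start=A; accept=F,I,J,K; A-0>B; A-1>C; B-0>D; B-1>C; C-0>C; C-1>C; D-0>C; D-1>E; E-0>F; E-1>C; F-0>G; F-1>H; G-0>I; G-1>J; H-0>F; H-1>K; I-0>I; I-1>J; J-0>F; J-1>K; K-0>L; K-1>M; L-0>G; L-1>H; M-0>L; M-1>M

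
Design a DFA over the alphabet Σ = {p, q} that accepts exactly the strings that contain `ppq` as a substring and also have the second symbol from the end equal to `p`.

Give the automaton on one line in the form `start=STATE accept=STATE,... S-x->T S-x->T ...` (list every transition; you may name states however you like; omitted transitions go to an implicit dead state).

Handle the two conditions separately and then intersect. The first has 4 states tracking whether and how much of `ppq` has been seen; the second has 7 states tracking the last 2 symbols read. A product state is a pair (one from each), accepting exactly when both do. Minimizing collapses redundant product states.
With 7 states:
        p   q  
>  S0   S1  S0 
   S1   S2  S0 
   S2   S2  S3 
 * S3   S4  S5 
   S4   S6  S3 
   S5   S4  S5 
 * S6   S6  S3 
(> = start, * = accepting)

start=S0 accept=S3,S6 S0-p->S1 S0-q->S0 S1-p->S2 S1-q->S0 S2-p->S2 S2-q->S3 S3-p->S4 S3-q->S5 S4-p->S6 S4-q->S3 S5-p->S4 S5-q->S5 S6-p->S6 S6-q->S3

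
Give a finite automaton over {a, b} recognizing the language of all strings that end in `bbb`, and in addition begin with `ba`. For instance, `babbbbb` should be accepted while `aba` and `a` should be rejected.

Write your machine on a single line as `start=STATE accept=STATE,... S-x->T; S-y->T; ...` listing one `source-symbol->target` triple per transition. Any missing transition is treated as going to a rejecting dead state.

Handle the two conditions separately and then intersect. The first has 4 states tracking how much of the suffix `bbb` has currently been matched; the second has 4 states tracking whether the input so far still matches the prefix `ba`. A product state is a pair (one from each), accepting exactly when both do.
With 10 states:
        a   b  
>  S0   S1  S2 
   S1   S1  S3 
   S2   S4  S5 
   S3   S1  S5 
   S4   S4  S6 
   S5   S1  S7 
   S6   S4  S8 
   S7   S1  S7 
   S8   S4  S9 
 * S9   S4  S9 
(> = start, * = accepting)

start=S0; accept=S9; S0-a->S1; S0-b->S2; S1-a->S1; S1-b->S3; S2-a->S4; S2-b->S5; S3-a->S1; S3-b->S5; S4-a->S4; S4-b->S6; S5-a->S1; S5-b->S7; S6-a->S4; S6-b->S8; S7-a->S1; S7-b->S7; S8-a->S4; S8-b->S9; S9-a->S4; S9-b->S9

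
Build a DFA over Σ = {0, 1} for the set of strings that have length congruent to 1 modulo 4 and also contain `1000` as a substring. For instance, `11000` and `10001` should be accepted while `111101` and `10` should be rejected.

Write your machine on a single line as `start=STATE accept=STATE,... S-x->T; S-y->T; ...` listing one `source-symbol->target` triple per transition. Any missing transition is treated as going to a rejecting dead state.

Run two small machines in parallel and take their product. One (4 states) tracks the input length modulo 4; the other (5 states) tracks whether and how much of `1000` has been seen. Each combined state is a pair, one component from each; accept when both components accept.
With 20 states:
          0    1  
>  q0     q1   q2 
   q1     q3   q4 
   q2     q5   q4 
   q3     q6   q7 
   q4     q8   q7 
   q5     q9   q7 
   q6     q0  q10 
   q7    q11  q10 
   q8    q12  q10 
   q9    q13  q10 
   q10   q14   q2 
   q11   q15   q2 
   q12   q16   q2 
   q13   q16  q16 
   q14   q17   q4 
   q15   q18   q4 
 * q16   q18  q18 
   q17   q19   q7 
   q18   q19  q19 
   q19   q13  q13 
(> = start, * = accepting)

start=q0; accept=q16; q0-0->q1; q0-1->q2; q1-0->q3; q1-1->q4; q2-0->q5; q2-1->q4; q3-0->q6; q3-1->q7; q4-0->q8; q4-1->q7; q5-0->q9; q5-1->q7; q6-0->q0; q6-1->q10; q7-0->q11; q7-1->q10; q8-0->q12; q8-1->q10; q9-0->q13; q9-1->q10; q10-0->q14; q10-1->q2; q11-0->q15; q11-1->q2; q12-0->q16; q12-1->q2; q13-0->q16; q13-1->q16; q14-0->q17; q14-1->q4; q15-0->q18; q15-1->q4; q16-0->q18; q16-1->q18; q17-0->q19; q17-1->q7; q18-0->q19; q18-1->q19; q19-0->q13; q19-1->q13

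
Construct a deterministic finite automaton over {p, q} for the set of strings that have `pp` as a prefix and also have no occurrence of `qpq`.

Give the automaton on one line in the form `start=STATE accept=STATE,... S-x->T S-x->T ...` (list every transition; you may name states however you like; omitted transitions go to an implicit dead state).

Run two small machines in parallel and take their product. The first has 4 states tracking whether the input so far still matches the prefix `pp`; the second has 4 states tracking partial matches of the forbidden pattern `qpq`. A product state is a pair (one from each), accepting exactly when both do. After merging equivalent states the machine shrinks.
A 6-state machine:
       p  q 
>  A   B  C 
   B   D  C 
   C   C  C 
 * D   D  E 
 * E   F  E 
 * F   D  C 
(> = start, * = accepting)

start=A accept=D,E,F A-p->B A-q->C B-p->D B-q->C C-p->C C-q->C D-p->D D-q->E E-p->F E-q->E F-p->D F-q->C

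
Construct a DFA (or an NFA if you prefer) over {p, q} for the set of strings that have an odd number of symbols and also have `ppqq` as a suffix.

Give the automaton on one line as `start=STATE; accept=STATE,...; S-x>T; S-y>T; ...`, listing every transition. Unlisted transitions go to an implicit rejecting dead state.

Handle the two conditions separately and then intersect. One (2 states) tracks the input length modulo 2; the other (5 states) tracks how much of the suffix `ppqq` has currently been matched. Each combined state is a pair, one component from each; accept when both components accept.
With 10 states:
       p  q 
>  A   B  C 
   B   D  A 
   C   E  A 
   D   F  G 
   E   F  C 
   F   D  H 
   G   E  I 
   H   B  J 
   I   B  C 
 * J   E  A 
(> = start, * = accepting)

start=A; accept=J; A-p>B; A-q>C; B-p>D; B-q>A; C-p>E; C-q>A; D-p>F; D-q>G; E-p>F; E-q>C; F-p>D; F-q>H; G-p>E; G-q>I; H-p>B; H-q>J; I-p>B; I-q>C; J-p>E; J-q>A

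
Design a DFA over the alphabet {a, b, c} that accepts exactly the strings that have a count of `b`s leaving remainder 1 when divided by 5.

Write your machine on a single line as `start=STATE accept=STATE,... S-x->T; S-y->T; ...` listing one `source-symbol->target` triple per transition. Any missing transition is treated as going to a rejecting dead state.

The only thing that matters is how many `b`s have appeared, reduced mod 5. Use one state per residue: q0 for 0, …, q4 for 4. Reading `b` moves to the next residue; anything else stays put. q1 is accepting.
With 5 states:
        a   b   c  
>  q0   q0  q1  q0 
 * q1   q1  q2  q1 
   q2   q2  q3  q2 
   q3   q3  q4  q3 
   q4   q4  q0  q4 
(> = start, * = accepting)

start=q0; accept=q1; q0-a->q0; q0-b->q1; q0-c->q0; q1-a->q1; q1-b->q2; q1-c->q1; q2-a->q2; q2-b->q3; q2-c->q2; q3-a->q3; q3-b->q4; q3-c->q3; q4-a->q4; q4-b->q0; q4-c->q4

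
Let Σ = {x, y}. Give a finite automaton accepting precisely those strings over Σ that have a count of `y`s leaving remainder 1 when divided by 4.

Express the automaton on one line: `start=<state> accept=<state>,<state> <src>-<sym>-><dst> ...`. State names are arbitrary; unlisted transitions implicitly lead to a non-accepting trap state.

The only thing that matters is how many `y`s have appeared, reduced mod 4. Use one state per residue: q0 for 0, …, q3 for 3. Reading `y` moves to the next residue; anything else stays put. q1 is accepting.
        x   y  
>  q0   q0  q1 
 * q1   q1  q2 
   q2   q2  q3 
   q3   q3  q0 
(> = start, * = accepting)

start=q0 accept=q1 q0-x->q0 q0-y->q1 q1-x->q1 q1-y->q2 q2-x->q2 q2-y->q3 q3-x->q3 q3-y->q0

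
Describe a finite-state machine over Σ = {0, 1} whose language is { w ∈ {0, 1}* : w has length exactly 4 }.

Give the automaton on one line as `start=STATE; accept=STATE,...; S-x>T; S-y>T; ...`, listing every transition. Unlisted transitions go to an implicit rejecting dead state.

We only need to distinguish lengths 0, 1, …, 4, and '>4'. Chain s0 → s1 → s2 → s3 → s4 → s5 on every symbol, with s5 looping. Accepting states: {s4}.
6 states suffice.
        0   1  
>  s0   s1  s1 
   s1   s2  s2 
   s2   s3  s3 
   s3   s4  s4 
 * s4   s5  s5 
   s5   s5  s5 
(> = start, * = accepting)

start=s0; accept=s4; s0-0>s1; s0-1>s1; s1-0>s2; s1-1>s2; s2-0>s3; s2-1>s3; s3-0>s4; s3-1>s4; s4-0>s5; s4-1>s5; s5-0>s5; s5-1>s5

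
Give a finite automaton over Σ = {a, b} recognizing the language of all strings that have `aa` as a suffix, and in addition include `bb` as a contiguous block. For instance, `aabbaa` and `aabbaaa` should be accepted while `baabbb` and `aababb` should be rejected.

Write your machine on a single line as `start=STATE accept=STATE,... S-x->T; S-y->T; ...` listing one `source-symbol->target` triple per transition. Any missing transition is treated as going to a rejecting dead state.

start=s0; accept=s4; s0-a->s0; s0-b->s1; s1-a->s0; s1-b->s2; s2-a->s3; s2-b->s2; s3-a->s4; s3-b->s2; s4-a->s4; s4-b->s2

Run two small machines in parallel and take their product. One (3 states) tracks how much of the suffix `aa` has currently been matched; the other (3 states) tracks whether and how much of `bb` has been seen. Each combined state is a pair, one component from each; accept when both components accept. After merging equivalent states the machine shrinks.
        a   b  
>  s0   s0  s1 
   s1   s0  s2 
   s2   s3  s2 
   s3   s4  s2 
 * s4   s4  s2 
(> = start, * = accepting)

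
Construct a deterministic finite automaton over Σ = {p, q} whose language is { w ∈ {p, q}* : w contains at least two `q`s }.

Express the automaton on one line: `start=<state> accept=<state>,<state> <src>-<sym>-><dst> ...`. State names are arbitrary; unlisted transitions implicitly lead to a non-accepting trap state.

start=S0 accept=S2,S3 S0-p->S0 S0-q->S1 S1-p->S1 S1-q->S2 S2-p->S2 S2-q->S3 S3-p->S3 S3-q->S3

Only the number of `q`s matters, and only up to 3. Make a chain S0 → S1 → S2 → S3 advanced by each `q` (with S3 absorbing); every other symbol self-loops. The accepting set is {S2, S3}.
4 states suffice.
        p   q  
>  S0   S0  S1 
   S1   S1  S2 
 * S2   S2  S3 
 * S3   S3  S3 
(> = start, * = accepting)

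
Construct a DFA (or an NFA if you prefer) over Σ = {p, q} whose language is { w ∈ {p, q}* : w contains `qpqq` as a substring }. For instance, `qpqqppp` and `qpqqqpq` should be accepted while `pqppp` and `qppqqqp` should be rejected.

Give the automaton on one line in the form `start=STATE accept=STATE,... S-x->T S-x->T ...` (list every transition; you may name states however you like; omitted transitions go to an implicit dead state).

States A..D record the length of the longest prefix of `qpqq` that matches the current input suffix. Reaching E means `qpqq` has been seen, and we stay there forever. Accept from E.
5 states suffice.
       p  q 
>  A   A  B 
   B   C  B 
   C   A  D 
   D   C  E 
 * E   E  E 
(> = start, * = accepting)

start=A accept=E A-p->A A-q->B B-p->C B-q->B C-p->A C-q->D D-p->C D-q->E E-p->E E-q->E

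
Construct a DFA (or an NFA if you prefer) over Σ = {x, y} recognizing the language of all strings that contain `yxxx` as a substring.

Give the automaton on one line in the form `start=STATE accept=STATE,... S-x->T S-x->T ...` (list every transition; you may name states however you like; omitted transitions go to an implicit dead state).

start=q0 accept=q4 q0-x->q0 q0-y->q1 q1-x->q2 q1-y->q1 q2-x->q3 q2-y->q1 q3-x->q4 q3-y->q1 q4-x->q4 q4-y->q4

Track how much of `yxxx` has been matched so far: state q0 is no progress, q4 is the absorbing accept state reached once `yxxx` has occurred. Intermediate states record partial matches; on a mismatch, fall back to the longest reusable overlap.
With 5 states:
        x   y  
>  q0   q0  q1 
   q1   q2  q1 
   q2   q3  q1 
   q3   q4  q1 
 * q4   q4  q4 
(> = start, * = accepting)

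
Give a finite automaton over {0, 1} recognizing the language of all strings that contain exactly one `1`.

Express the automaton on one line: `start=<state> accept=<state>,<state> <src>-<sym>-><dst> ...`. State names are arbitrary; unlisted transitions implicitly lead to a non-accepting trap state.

start=q0 accept=q1 q0-0->q0 q0-1->q1 q1-0->q1 q1-1->q2 q2-0->q2 q2-1->q2

Only the number of `1`s matters, and only up to 2. Make a chain q0 → q1 → q2 advanced by each `1` (with q2 absorbing); every other symbol self-loops. The accepting set is {q1}.
3 states suffice.
        0   1  
>  q0   q0  q1 
 * q1   q1  q2 
   q2   q2  q2 
(> = start, * = accepting)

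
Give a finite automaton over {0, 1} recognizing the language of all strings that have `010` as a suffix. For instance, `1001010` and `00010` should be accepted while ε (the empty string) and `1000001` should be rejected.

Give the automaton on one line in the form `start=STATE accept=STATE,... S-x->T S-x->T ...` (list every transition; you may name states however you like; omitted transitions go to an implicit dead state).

Remember how much of `010` the current input suffix matches. State q0 means no match yet; q1 means the last symbol is `0`; q2 means the last 2 symbols are `01`; q3 means the last 3 symbols are `010`. Only q3 accepts. On a mismatch, fall back to the longest proper suffix that is still a prefix of `010`.
A 4-state machine:
        0   1  
>  q0   q1  q0 
   q1   q1  q2 
   q2   q3  q0 
 * q3   q1  q2 
(> = start, * = accepting)

start=q0 accept=q3 q0-0->q1 q0-1->q0 q1-0->q1 q1-1->q2 q2-0->q3 q2-1->q0 q3-0->q1 q3-1->q2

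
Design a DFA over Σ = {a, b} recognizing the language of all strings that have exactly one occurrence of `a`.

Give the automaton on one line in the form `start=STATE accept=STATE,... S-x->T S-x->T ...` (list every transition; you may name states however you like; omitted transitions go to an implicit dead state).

Count `a`s, saturating at 2: state s0 means no `a` yet, s1 means one `a` seen, s2 means more than one. Each `a` increments (capped at s2); other symbols loop. Accept from {s1}.
With 3 states:
        a   b  
>  s0   s1  s0 
 * s1   s2  s1 
   s2   s2  s2 
(> = start, * = accepting)

start=s0 accept=s1 s0-a->s1 s0-b->s0 s1-a->s2 s1-b->s1 s2-a->s2 s2-b->s2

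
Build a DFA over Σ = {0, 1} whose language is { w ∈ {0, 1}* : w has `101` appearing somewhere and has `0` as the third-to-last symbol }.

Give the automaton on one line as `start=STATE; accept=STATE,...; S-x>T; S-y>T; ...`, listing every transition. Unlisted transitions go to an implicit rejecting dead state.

start=s0; accept=s15,s16,s20,s21; s0-0>s1; s0-1>s2; s1-0>s3; s1-1>s4; s2-0>s5; s2-1>s6; s3-0>s7; s3-1>s8; s4-0>s9; s4-1>s10; s5-0>s11; s5-1>s12; s6-0>s13; s6-1>s14; s7-0>s7; s7-1>s8; s8-0>s9; s8-1>s10; s9-0>s11; s9-1>s12; s10-0>s13; s10-1>s14; s11-0>s7; s11-1>s8; s12-0>s15; s12-1>s16; s13-0>s11; s13-1>s12; s14-0>s13; s14-1>s14; s15-0>s17; s15-1>s12; s16-0>s18; s16-1>s19; s17-0>s20; s17-1>s21; s18-0>s17; s18-1>s12; s19-0>s18; s19-1>s19; s20-0>s20; s20-1>s21; s21-0>s15; s21-1>s16

Handle the two conditions separately and then intersect. One (4 states) tracks whether and how much of `101` has been seen; the other (15 states) tracks the last 3 symbols read. Each combined state is a pair, one component from each; accept when both components accept.
With 22 states:
          0    1  
>  s0     s1   s2 
   s1     s3   s4 
   s2     s5   s6 
   s3     s7   s8 
   s4     s9  s10 
   s5    s11  s12 
   s6    s13  s14 
   s7     s7   s8 
   s8     s9  s10 
   s9    s11  s12 
   s10   s13  s14 
   s11    s7   s8 
   s12   s15  s16 
   s13   s11  s12 
   s14   s13  s14 
 * s15   s17  s12 
 * s16   s18  s19 
   s17   s20  s21 
   s18   s17  s12 
   s19   s18  s19 
 * s20   s20  s21 
 * s21   s15  s16 
(> = start, * = accepting)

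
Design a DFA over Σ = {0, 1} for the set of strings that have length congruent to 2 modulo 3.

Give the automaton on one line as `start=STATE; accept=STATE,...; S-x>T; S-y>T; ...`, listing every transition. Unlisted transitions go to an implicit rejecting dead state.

Count input length modulo 3: every symbol advances one step around the cycle q0 → q1 → q2 → q0. Accept at q2.
        0   1  
>  q0   q1  q1 
   q1   q2  q2 
 * q2   q0  q0 
(> = start, * = accepting)

start=q0; accept=q2; q0-0>q1; q0-1>q1; q1-0>q2; q1-1>q2; q2-0>q0; q2-1>q0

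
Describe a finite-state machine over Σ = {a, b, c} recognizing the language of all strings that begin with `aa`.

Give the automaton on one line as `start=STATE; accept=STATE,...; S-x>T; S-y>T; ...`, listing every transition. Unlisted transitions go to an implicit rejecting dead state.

Walk along `aa` while the input agrees: from s0 take `a` to s1, and so on. Any deviation drops to the rejecting sink s3. Once s2 is reached the prefix is confirmed and every continuation is accepted.
4 states suffice.
        a   b   c  
>  s0   s1  s3  s3 
   s1   s2  s3  s3 
 * s2   s2  s2  s2 
   s3   s3  s3  s3 
(> = start, * = accepting)

start=s0; accept=s2; s0-a>s1; s0-b>s3; s0-c>s3; s1-a>s2; s1-b>s3; s1-c>s3; s2-a>s2; s2-b>s2; s2-c>s2; s3-a>s3; s3-b>s3; s3-c>s3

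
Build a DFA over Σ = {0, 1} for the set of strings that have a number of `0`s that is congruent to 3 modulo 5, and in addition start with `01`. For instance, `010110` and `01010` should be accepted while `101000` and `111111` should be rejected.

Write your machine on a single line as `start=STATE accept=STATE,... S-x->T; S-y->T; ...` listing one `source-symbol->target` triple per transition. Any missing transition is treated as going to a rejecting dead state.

start=q0; accept=q9; q0-0->q1; q0-1->q2; q1-0->q3; q1-1->q4; q2-0->q5; q2-1->q2; q3-0->q6; q3-1->q3; q4-0->q7; q4-1->q4; q5-0->q3; q5-1->q5; q6-0->q8; q6-1->q6; q7-0->q9; q7-1->q7; q8-0->q2; q8-1->q8; q9-0->q10; q9-1->q9; q10-0->q11; q10-1->q10; q11-0->q4; q11-1->q11

Build one automaton per condition and run them in lockstep. The first has 5 states tracking the count of `0`s modulo 5; the second has 4 states tracking whether the input so far still matches the prefix `01`. A product state is a pair (one from each), accepting exactly when both do.
A 12-state machine:
          0    1  
>  q0     q1   q2 
   q1     q3   q4 
   q2     q5   q2 
   q3     q6   q3 
   q4     q7   q4 
   q5     q3   q5 
   q6     q8   q6 
   q7     q9   q7 
   q8     q2   q8 
 * q9    q10   q9 
   q10   q11  q10 
   q11    q4  q11 
(> = start, * = accepting)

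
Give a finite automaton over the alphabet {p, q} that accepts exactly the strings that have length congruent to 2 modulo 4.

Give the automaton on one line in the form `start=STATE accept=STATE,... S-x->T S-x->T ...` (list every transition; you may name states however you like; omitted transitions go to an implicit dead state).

Count input length modulo 4: every symbol advances one step around the cycle s0 → s1 → s2 → s3 → s0. Accept at s2.
        p   q  
>  s0   s1  s1 
   s1   s2  s2 
 * s2   s3  s3 
   s3   s0  s0 
(> = start, * = accepting)

start=s0 accept=s2 s0-p->s1 s0-q->s1 s1-p->s2 s1-q->s2 s2-p->s3 s2-q->s3 s3-p->s0 s3-q->s0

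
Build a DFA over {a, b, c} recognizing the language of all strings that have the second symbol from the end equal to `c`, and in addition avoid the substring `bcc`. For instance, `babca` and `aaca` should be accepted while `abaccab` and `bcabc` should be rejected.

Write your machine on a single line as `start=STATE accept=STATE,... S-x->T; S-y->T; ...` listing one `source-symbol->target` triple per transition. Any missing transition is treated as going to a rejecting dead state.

Run two small machines in parallel and take their product. The first has 13 states tracking the last 2 symbols read; the second has 4 states tracking partial matches of the forbidden pattern `bcc`. A product state is a pair (one from each), accepting exactly when both do.
With 22 states:
          a    b    c  
>  q0     q1   q2   q3 
   q1     q4   q5   q6 
   q2     q7   q8   q9 
   q3    q10  q11  q12 
   q4     q4   q5   q6 
   q5     q7   q8   q9 
   q6    q10  q11  q12 
   q7     q4   q5   q6 
   q8     q7   q8   q9 
   q9    q10  q11  q13 
 * q10    q4   q5   q6 
 * q11    q7   q8   q9 
 * q12   q10  q11  q12 
   q13   q14  q15  q13 
   q14   q16  q17  q18 
   q15   q19  q20  q21 
   q16   q16  q17  q18 
   q17   q19  q20  q21 
   q18   q14  q15  q13 
   q19   q16  q17  q18 
   q20   q19  q20  q21 
   q21   q14  q15  q13 
(> = start, * = accepting)

start=q0; accept=q10,q11,q12; q0-a->q1; q0-b->q2; q0-c->q3; q1-a->q4; q1-b->q5; q1-c->q6; q2-a->q7; q2-b->q8; q2-c->q9; q3-a->q10; q3-b->q11; q3-c->q12; q4-a->q4; q4-b->q5; q4-c->q6; q5-a->q7; q5-b->q8; q5-c->q9; q6-a->q10; q6-b->q11; q6-c->q12; q7-a->q4; q7-b->q5; q7-c->q6; q8-a->q7; q8-b->q8; q8-c->q9; q9-a->q10; q9-b->q11; q9-c->q13; q10-a->q4; q10-b->q5; q10-c->q6; q11-a->q7; q11-b->q8; q11-c->q9; q12-a->q10; q12-b->q11; q12-c->q12; q13-a->q14; q13-b->q15; q13-c->q13; q14-a->q16; q14-b->q17; q14-c->q18; q15-a->q19; q15-b->q20; q15-c->q21; q16-a->q16; q16-b->q17; q16-c->q18; q17-a->q19; q17-b->q20; q17-c->q21; q18-a->q14; q18-b->q15; q18-c->q13; q19-a->q16; q19-b->q17; q19-c->q18; q20-a->q19; q20-b->q20; q20-c->q21; q21-a->q14; q21-b->q15; q21-c->q13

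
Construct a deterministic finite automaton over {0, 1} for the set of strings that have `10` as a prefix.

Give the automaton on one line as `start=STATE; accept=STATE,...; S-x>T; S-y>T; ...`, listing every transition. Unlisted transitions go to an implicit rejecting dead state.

start=s0; accept=s2; s0-0>s3; s0-1>s1; s1-0>s2; s1-1>s3; s2-0>s2; s2-1>s2; s3-0>s3; s3-1>s3

Walk along `10` while the input agrees: from s0 take `1` to s1, and so on. Any deviation drops to the rejecting sink s3. Once s2 is reached the prefix is confirmed and every continuation is accepted.
4 states suffice.
        0   1  
>  s0   s3  s1 
   s1   s2  s3 
 * s2   s2  s2 
   s3   s3  s3 
(> = start, * = accepting)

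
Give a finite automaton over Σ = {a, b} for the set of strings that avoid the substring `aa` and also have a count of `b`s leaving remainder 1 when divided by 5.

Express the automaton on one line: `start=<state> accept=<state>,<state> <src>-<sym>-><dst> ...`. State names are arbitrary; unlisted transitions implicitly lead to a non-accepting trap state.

Run two small machines in parallel and take their product. The first has 3 states tracking partial matches of the forbidden pattern `aa`; the second has 5 states tracking the count of `b`s modulo 5. A product state is a pair (one from each), accepting exactly when both do. Minimizing collapses redundant product states.
With 11 states:
          a    b  
>  S0     S1   S2 
   S1     S3   S2 
 * S2     S4   S5 
   S3     S3   S3 
 * S4     S3   S5 
   S5     S6   S7 
   S6     S3   S7 
   S7     S8   S9 
   S8     S3   S9 
   S9    S10   S0 
   S10    S3   S0 
(> = start, * = accepting)

start=S0 accept=S2,S4 S0-a->S1 S0-b->S2 S1-a->S3 S1-b->S2 S2-a->S4 S2-b->S5 S3-a->S3 S3-b->S3 S4-a->S3 S4-b->S5 S5-a->S6 S5-b->S7 S6-a->S3 S6-b->S7 S7-a->S8 S7-b->S9 S8-a->S3 S8-b->S9 S9-a->S10 S9-b->S0 S10-a->S3 S10-b->S0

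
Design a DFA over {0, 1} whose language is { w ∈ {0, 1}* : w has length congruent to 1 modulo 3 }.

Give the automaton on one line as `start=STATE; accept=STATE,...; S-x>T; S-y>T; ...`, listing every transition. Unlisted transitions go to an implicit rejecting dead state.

start=s0; accept=s1; s0-0>s1; s0-1>s1; s1-0>s2; s1-1>s2; s2-0>s0; s2-1>s0

Only the length mod 3 matters, so use a 3-cycle: from any state, every input symbol moves to the next state, wrapping s2 back to s0. Mark s1 accepting.
3 states suffice.
        0   1  
>  s0   s1  s1 
 * s1   s2  s2 
   s2   s0  s0 
(> = start, * = accepting)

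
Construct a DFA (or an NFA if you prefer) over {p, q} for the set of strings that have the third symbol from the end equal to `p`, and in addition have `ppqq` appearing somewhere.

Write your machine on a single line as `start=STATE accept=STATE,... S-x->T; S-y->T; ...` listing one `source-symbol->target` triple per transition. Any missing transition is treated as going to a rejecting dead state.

Handle the two conditions separately and then intersect. The first has 15 states tracking the last 3 symbols read; the second has 5 states tracking whether and how much of `ppqq` has been seen. A product state is a pair (one from each), accepting exactly when both do. Minimizing collapses redundant product states.
A 12-state machine:
       p  q 
>  A   B  A 
   B   C  A 
   C   C  D 
   D   B  E 
 * E   F  G 
   F   H  I 
   G   F  G 
   H   J  K 
   I   L  E 
 * J   J  K 
 * K   L  E 
 * L   H  I 
(> = start, * = accepting)

start=A; accept=E,J,K,L; A-p->B; A-q->A; B-p->C; B-q->A; C-p->C; C-q->D; D-p->B; D-q->E; E-p->F; E-q->G; F-p->H; F-q->I; G-p->F; G-q->G; H-p->J; H-q->K; I-p->L; I-q->E; J-p->J; J-q->K; K-p->L; K-q->E; L-p->H; L-q->I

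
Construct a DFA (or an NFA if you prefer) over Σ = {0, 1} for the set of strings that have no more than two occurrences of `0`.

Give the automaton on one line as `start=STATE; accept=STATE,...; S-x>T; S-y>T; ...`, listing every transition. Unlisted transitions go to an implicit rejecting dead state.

start=A; accept=A,B,C; A-0>B; A-1>A; B-0>C; B-1>B; C-0>D; C-1>C; D-0>D; D-1>D

Count `0`s, saturating at 3: states A through C mean 0 through 2 `0`s seen; D means more than 2. Each `0` increments (capped at D); other symbols loop. Accept from {A, B, C}.
A 4-state machine:
       0  1 
>* A   B  A 
 * B   C  B 
 * C   D  C 
   D   D  D 
(> = start, * = accepting)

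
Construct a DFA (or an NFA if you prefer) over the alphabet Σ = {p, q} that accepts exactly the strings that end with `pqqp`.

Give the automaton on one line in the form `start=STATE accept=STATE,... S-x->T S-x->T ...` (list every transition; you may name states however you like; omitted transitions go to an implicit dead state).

Remember how much of `pqqp` the current input suffix matches. State A means no match yet; B means the last symbol is `p`; C means the last 2 symbols are `pq`; D means the last 3 symbols are `pqq`; E means the last 4 symbols are `pqqp`. Only E accepts. On a mismatch, fall back to the longest proper suffix that is still a prefix of `pqqp`.
A 5-state machine:
       p  q 
>  A   B  A 
   B   B  C 
   C   B  D 
   D   E  A 
 * E   B  C 
(> = start, * = accepting)

start=A accept=E A-p->B A-q->A B-p->B B-q->C C-p->B C-q->D D-p->E D-q->A E-p->B E-q->C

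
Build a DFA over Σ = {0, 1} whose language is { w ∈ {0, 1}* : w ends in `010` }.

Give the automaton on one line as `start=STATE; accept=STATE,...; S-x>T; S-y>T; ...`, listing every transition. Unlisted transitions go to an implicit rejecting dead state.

Let each state record the length of the longest suffix of the input read so far that is also a prefix of `010`. q1 means the last symbol is `0`; q2 means the last 2 symbols are `01`; q3 means the last 3 symbols are `010`. Accept only at q3, where the string currently ends in `010`.
        0   1  
>  q0   q1  q0 
   q1   q1  q2 
   q2   q3  q0 
 * q3   q1  q2 
(> = start, * = accepting)

start=q0; accept=q3; q0-0>q1; q0-1>q0; q1-0>q1; q1-1>q2; q2-0>q3; q2-1>q0; q3-0>q1; q3-1>q2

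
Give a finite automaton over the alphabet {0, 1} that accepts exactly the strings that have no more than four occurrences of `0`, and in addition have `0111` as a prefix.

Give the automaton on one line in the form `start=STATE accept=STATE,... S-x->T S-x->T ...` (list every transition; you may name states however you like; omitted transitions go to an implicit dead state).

Handle the two conditions separately and then intersect. The first has 6 states tracking the count of `0`s, saturating at 5; the second has 6 states tracking whether the input so far still matches the prefix `0111`. A product state is a pair (one from each), accepting exactly when both do. After merging equivalent states the machine shrinks.
With 9 states:
        0   1  
>  q0   q1  q2 
   q1   q2  q3 
   q2   q2  q2 
   q3   q2  q4 
   q4   q2  q5 
 * q5   q6  q5 
 * q6   q7  q6 
 * q7   q8  q7 
 * q8   q2  q8 
(> = start, * = accepting)

start=q0 accept=q5,q6,q7,q8 q0-0->q1 q0-1->q2 q1-0->q2 q1-1->q3 q2-0->q2 q2-1->q2 q3-0->q2 q3-1->q4 q4-0->q2 q4-1->q5 q5-0->q6 q5-1->q5 q6-0->q7 q6-1->q6 q7-0->q8 q7-1->q7 q8-0->q2 q8-1->q8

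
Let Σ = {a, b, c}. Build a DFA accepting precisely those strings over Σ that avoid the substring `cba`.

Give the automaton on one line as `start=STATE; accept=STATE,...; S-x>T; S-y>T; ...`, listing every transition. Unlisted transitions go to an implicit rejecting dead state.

This is the complement of 'contains `cba`'. Use the same substring-matching states — q0 through q3 holding how much of `cba` has just been matched — but flip the accepting set: everything except the trap q3 accepts.
With 4 states:
        a   b   c  
>* q0   q0  q0  q1 
 * q1   q0  q2  q1 
 * q2   q3  q0  q1 
   q3   q3  q3  q3 
(> = start, * = accepting)

start=q0; accept=q0,q1,q2; q0-a>q0; q0-b>q0; q0-c>q1; q1-a>q0; q1-b>q2; q1-c>q1; q2-a>q3; q2-b>q0; q2-c>q1; q3-a>q3; q3-b>q3; q3-c>q3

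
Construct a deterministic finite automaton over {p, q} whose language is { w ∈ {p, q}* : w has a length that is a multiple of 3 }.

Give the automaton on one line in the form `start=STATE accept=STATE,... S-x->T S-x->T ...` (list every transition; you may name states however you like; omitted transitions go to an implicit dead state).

start=S0 accept=S0 S0-p->S1 S0-q->S1 S1-p->S2 S1-q->S2 S2-p->S0 S2-q->S0

Only the length mod 3 matters, so use a 3-cycle: from any state, every input symbol moves to the next state, wrapping S2 back to S0. Mark S0 accepting.
        p   q  
>* S0   S1  S1 
   S1   S2  S2 
   S2   S0  S0 
(> = start, * = accepting)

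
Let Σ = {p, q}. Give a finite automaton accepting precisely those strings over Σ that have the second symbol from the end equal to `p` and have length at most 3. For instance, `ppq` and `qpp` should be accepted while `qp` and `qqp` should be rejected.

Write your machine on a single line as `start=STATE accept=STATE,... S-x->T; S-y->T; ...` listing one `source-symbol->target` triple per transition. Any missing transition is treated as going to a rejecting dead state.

Run two small machines in parallel and take their product. The first has 7 states tracking the last 2 symbols read; the second has 5 states tracking the input length, saturating at 4. A product state is a pair (one from each), accepting exactly when both do. Minimizing collapses redundant product states.
7 states suffice.
        p   q  
>  S0   S1  S2 
   S1   S3  S4 
   S2   S5  S6 
 * S3   S4  S4 
 * S4   S6  S6 
   S5   S4  S4 
   S6   S6  S6 
(> = start, * = accepting)

start=S0; accept=S3,S4; S0-p->S1; S0-q->S2; S1-p->S3; S1-q->S4; S2-p->S5; S2-q->S6; S3-p->S4; S3-q->S4; S4-p->S6; S4-q->S6; S5-p->S4; S5-q->S4; S6-p->S6; S6-q->S6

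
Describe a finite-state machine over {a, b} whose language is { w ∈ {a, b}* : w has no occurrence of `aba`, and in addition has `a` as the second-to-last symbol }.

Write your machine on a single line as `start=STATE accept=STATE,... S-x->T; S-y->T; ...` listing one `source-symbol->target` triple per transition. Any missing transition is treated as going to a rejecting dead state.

start=q0; accept=q2,q3; q0-a->q1; q0-b->q0; q1-a->q2; q1-b->q3; q2-a->q2; q2-b->q3; q3-a->q4; q3-b->q0; q4-a->q4; q4-b->q4

Handle the two conditions separately and then intersect. One (4 states) tracks partial matches of the forbidden pattern `aba`; the other (7 states) tracks the last 2 symbols read. Each combined state is a pair, one component from each; accept when both components accept. After merging equivalent states the machine shrinks.
A 5-state machine:
        a   b  
>  q0   q1  q0 
   q1   q2  q3 
 * q2   q2  q3 
 * q3   q4  q0 
   q4   q4  q4 
(> = start, * = accepting)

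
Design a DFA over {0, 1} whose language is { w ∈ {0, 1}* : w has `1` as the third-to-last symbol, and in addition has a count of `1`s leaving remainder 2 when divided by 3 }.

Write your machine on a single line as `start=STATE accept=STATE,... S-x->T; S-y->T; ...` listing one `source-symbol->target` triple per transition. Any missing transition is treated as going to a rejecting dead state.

start=q0; accept=q5,q6,q10,q13; q0-0->q0; q0-1->q1; q1-0->q2; q1-1->q3; q2-0->q4; q2-1->q5; q3-0->q6; q3-1->q7; q4-0->q4; q4-1->q8; q5-0->q9; q5-1->q7; q6-0->q10; q6-1->q7; q7-0->q0; q7-1->q11; q8-0->q9; q8-1->q7; q9-0->q10; q9-1->q7; q10-0->q12; q10-1->q7; q11-0->q2; q11-1->q13; q12-0->q12; q12-1->q7; q13-0->q6; q13-1->q7

Handle the two conditions separately and then intersect. The first has 15 states tracking the last 3 symbols read; the second has 3 states tracking the count of `1`s modulo 3. A product state is a pair (one from each), accepting exactly when both do. Equivalent product states are then merged.
A 14-state machine:
          0    1  
>  q0     q0   q1 
   q1     q2   q3 
   q2     q4   q5 
   q3     q6   q7 
   q4     q4   q8 
 * q5     q9   q7 
 * q6    q10   q7 
   q7     q0  q11 
   q8     q9   q7 
   q9    q10   q7 
 * q10   q12   q7 
   q11    q2  q13 
   q12   q12   q7 
 * q13    q6   q7 
(> = start, * = accepting)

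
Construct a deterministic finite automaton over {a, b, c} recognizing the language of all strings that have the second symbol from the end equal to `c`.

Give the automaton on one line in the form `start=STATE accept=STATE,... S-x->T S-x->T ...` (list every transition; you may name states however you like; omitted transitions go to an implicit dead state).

start=q0 accept=q10,q11,q12 q0-a->q1 q0-b->q2 q0-c->q3 q1-a->q4 q1-b->q5 q1-c->q6 q2-a->q7 q2-b->q8 q2-c->q9 q3-a->q10 q3-b->q11 q3-c->q12 q4-a->q4 q4-b->q5 q4-c->q6 q5-a->q7 q5-b->q8 q5-c->q9 q6-a->q10 q6-b->q11 q6-c->q12 q7-a->q4 q7-b->q5 q7-c->q6 q8-a->q7 q8-b->q8 q8-c->q9 q9-a->q10 q9-b->q11 q9-c->q12 q10-a->q4 q10-b->q5 q10-c->q6 q11-a->q7 q11-b->q8 q11-c->q9 q12-a->q10 q12-b->q11 q12-c->q12

Because acceptance depends on a position counted from the end, the machine has to buffer the most recent 2 symbols. Make each state the string of the last up-to-2 symbols read; on input `x` shift the window left and append `x`. Accept when the buffered window has length 2 and begins with `c`.
13 states suffice.
          a    b    c  
>  q0     q1   q2   q3 
   q1     q4   q5   q6 
   q2     q7   q8   q9 
   q3    q10  q11  q12 
   q4     q4   q5   q6 
   q5     q7   q8   q9 
   q6    q10  q11  q12 
   q7     q4   q5   q6 
   q8     q7   q8   q9 
   q9    q10  q11  q12 
 * q10    q4   q5   q6 
 * q11    q7   q8   q9 
 * q12   q10  q11  q12 
(> = start, * = accepting)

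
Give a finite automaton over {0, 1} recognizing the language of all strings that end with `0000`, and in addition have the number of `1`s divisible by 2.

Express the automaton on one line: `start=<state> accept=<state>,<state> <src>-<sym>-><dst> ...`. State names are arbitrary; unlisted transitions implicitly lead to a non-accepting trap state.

start=q0 accept=q5 q0-0->q1 q0-1->q2 q1-0->q3 q1-1->q2 q2-0->q2 q2-1->q0 q3-0->q4 q3-1->q2 q4-0->q5 q4-1->q2 q5-0->q5 q5-1->q2

Build one automaton per condition and run them in lockstep. One (5 states) tracks how much of the suffix `0000` has currently been matched; the other (2 states) tracks the count of `1`s modulo 2. Each combined state is a pair, one component from each; accept when both components accept. After merging equivalent states the machine shrinks.
        0   1  
>  q0   q1  q2 
   q1   q3  q2 
   q2   q2  q0 
   q3   q4  q2 
   q4   q5  q2 
 * q5   q5  q2 
(> = start, * = accepting)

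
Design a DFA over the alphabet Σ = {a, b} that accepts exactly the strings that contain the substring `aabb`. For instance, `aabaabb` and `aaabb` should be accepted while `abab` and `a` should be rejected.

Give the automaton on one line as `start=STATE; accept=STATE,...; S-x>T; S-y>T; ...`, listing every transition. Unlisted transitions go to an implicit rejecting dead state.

States q0..q3 record the length of the longest prefix of `aabb` that matches the current input suffix. Reaching q4 means `aabb` has been seen, and we stay there forever. Accept from q4.
5 states suffice.
        a   b  
>  q0   q1  q0 
   q1   q2  q0 
   q2   q2  q3 
   q3   q1  q4 
 * q4   q4  q4 
(> = start, * = accepting)

start=q0; accept=q4; q0-a>q1; q0-b>q0; q1-a>q2; q1-b>q0; q2-a>q2; q2-b>q3; q3-a>q1; q3-b>q4; q4-a>q4; q4-b>q4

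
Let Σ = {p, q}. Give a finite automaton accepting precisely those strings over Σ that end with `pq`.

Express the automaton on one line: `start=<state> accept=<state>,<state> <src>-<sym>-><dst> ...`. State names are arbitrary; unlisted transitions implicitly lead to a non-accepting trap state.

start=s0 accept=s2 s0-p->s1 s0-q->s0 s1-p->s1 s1-q->s2 s2-p->s1 s2-q->s0

Remember how much of `pq` the current input suffix matches. State s0 means no match yet; s1 means the last symbol is `p`; s2 means the last 2 symbols are `pq`. Only s2 accepts. On a mismatch, fall back to the longest proper suffix that is still a prefix of `pq`.
3 states suffice.
        p   q  
>  s0   s1  s0 
   s1   s1  s2 
 * s2   s1  s0 
(> = start, * = accepting)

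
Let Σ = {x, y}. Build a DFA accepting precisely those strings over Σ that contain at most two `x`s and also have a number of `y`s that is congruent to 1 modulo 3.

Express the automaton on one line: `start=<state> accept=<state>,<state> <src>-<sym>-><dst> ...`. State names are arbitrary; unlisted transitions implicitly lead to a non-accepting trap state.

start=q0 accept=q2,q4,q7 q0-x->q1 q0-y->q2 q1-x->q3 q1-y->q4 q2-x->q4 q2-y->q5 q3-x->q6 q3-y->q7 q4-x->q7 q4-y->q8 q5-x->q8 q5-y->q0 q6-x->q6 q6-y->q6 q7-x->q6 q7-y->q9 q8-x->q9 q8-y->q1 q9-x->q6 q9-y->q3

Run two small machines in parallel and take their product. One (4 states) tracks the count of `x`s, saturating at 3; the other (3 states) tracks the count of `y`s modulo 3. Each combined state is a pair, one component from each; accept when both components accept. After merging equivalent states the machine shrinks.
A 10-state machine:
        x   y  
>  q0   q1  q2 
   q1   q3  q4 
 * q2   q4  q5 
   q3   q6  q7 
 * q4   q7  q8 
   q5   q8  q0 
   q6   q6  q6 
 * q7   q6  q9 
   q8   q9  q1 
   q9   q6  q3 
(> = start, * = accepting)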